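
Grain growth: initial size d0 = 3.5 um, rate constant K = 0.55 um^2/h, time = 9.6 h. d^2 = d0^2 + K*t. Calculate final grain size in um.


d^2 = 3.5^2 + 0.55*9.6 = 17.53
d = sqrt(17.53) = 4.19 um

4.19


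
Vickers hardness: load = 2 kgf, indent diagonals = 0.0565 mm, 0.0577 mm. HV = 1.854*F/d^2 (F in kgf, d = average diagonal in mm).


d_avg = (0.0565+0.0577)/2 = 0.0571 mm
HV = 1.854*2/0.0571^2 = 1137

1137


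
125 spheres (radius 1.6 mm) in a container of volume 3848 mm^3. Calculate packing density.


V_sphere = 4/3*pi*1.6^3 = 17.1573 mm^3
Total V = 125*17.1573 = 2144.6625 mm^3
PD = 2144.6625 / 3848 = 0.557

0.557


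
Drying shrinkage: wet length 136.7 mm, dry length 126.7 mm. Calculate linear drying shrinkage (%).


DS = (136.7 - 126.7) / 136.7 * 100 = 7.32%

7.32


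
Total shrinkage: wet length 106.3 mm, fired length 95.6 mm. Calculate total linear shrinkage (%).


TS = (106.3 - 95.6) / 106.3 * 100 = 10.07%

10.07


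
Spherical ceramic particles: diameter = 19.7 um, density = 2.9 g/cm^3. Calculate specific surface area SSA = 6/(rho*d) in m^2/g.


SSA = 6 / (2.9 * 19.7) = 0.105 m^2/g

0.105


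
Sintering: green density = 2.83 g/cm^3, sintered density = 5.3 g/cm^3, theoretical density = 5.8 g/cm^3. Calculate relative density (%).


Relative = 5.3 / 5.8 * 100 = 91.4%

91.4


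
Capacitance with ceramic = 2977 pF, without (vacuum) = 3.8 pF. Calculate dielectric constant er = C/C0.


er = 2977 / 3.8 = 783.42

783.42


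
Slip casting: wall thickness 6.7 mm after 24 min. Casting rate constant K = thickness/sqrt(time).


K = 6.7 / sqrt(24) = 6.7 / 4.899 = 1.368 mm/min^0.5

1.368


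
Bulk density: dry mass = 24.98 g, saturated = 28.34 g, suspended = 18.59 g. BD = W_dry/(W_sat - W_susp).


BD = 24.98 / (28.34 - 18.59) = 24.98 / 9.75 = 2.562 g/cm^3

2.562


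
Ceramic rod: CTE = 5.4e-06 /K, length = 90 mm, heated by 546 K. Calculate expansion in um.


dL = 5.4e-06 * 90 * 546 * 1000 = 265.356 um

265.356


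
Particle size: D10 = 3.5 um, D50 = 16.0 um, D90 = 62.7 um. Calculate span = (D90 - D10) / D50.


Span = (62.7 - 3.5) / 16.0 = 59.2 / 16.0 = 3.7

3.7


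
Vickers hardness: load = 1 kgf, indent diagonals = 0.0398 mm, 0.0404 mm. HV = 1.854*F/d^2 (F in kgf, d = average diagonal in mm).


d_avg = (0.0398+0.0404)/2 = 0.0401 mm
HV = 1.854*1/0.0401^2 = 1153

1153


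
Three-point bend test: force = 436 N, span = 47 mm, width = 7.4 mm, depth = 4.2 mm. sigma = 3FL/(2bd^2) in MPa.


sigma = 3*436*47/(2*7.4*4.2^2) = 235.5 MPa

235.5


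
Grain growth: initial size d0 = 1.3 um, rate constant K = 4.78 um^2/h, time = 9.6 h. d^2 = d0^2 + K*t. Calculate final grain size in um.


d^2 = 1.3^2 + 4.78*9.6 = 47.578
d = sqrt(47.578) = 6.9 um

6.9


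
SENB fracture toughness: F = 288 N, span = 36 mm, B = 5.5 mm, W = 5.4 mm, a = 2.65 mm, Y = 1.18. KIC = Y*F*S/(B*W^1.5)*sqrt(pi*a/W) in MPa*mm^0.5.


KIC = 1.18*288*36/(5.5*5.4^1.5)*sqrt(pi*2.65/5.4) = 220.1

220.1


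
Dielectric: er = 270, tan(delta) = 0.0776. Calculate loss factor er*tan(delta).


Loss = 270 * 0.0776 = 20.952

20.952


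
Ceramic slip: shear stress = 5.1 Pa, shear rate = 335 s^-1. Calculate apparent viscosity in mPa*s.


eta = tau/gamma * 1000 = 5.1/335 * 1000 = 15.2 mPa*s

15.2


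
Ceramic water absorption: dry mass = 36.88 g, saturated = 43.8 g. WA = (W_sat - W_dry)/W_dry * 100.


WA = (43.8 - 36.88) / 36.88 * 100 = 18.76%

18.76


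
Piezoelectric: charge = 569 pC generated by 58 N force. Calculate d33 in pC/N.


d33 = 569 / 58 = 9.8 pC/N

9.8


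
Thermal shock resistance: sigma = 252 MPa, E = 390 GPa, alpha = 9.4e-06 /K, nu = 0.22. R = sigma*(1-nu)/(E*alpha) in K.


R = 252*(1-0.22)/(390*1000*9.4e-06) = 54 K

54


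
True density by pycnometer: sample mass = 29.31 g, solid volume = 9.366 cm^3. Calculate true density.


TD = 29.31 / 9.366 = 3.129 g/cm^3

3.129


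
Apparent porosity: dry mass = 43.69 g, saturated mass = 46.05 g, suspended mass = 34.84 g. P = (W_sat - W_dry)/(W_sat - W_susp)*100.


P = (46.05 - 43.69) / (46.05 - 34.84) * 100 = 2.36 / 11.21 * 100 = 21.1%

21.1


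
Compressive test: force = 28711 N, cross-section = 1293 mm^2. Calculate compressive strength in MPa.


CS = 28711 / 1293 = 22.2 MPa

22.2


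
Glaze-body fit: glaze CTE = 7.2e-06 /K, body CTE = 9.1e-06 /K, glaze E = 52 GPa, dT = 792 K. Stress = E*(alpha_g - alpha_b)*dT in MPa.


Stress = 52*1000*(7.2e-06 - 9.1e-06)*792 = -78.2 MPa

-78.2


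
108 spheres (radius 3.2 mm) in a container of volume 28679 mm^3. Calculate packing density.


V_sphere = 4/3*pi*3.2^3 = 137.2583 mm^3
Total V = 108*137.2583 = 14823.8964 mm^3
PD = 14823.8964 / 28679 = 0.517

0.517


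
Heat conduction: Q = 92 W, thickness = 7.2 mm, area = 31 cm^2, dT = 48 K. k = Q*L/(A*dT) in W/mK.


k = 92*7.2/1000/(31/10000*48) = 4.45 W/mK

4.45


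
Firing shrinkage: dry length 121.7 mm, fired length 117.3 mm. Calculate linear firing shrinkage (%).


FS = (121.7 - 117.3) / 121.7 * 100 = 3.62%

3.62


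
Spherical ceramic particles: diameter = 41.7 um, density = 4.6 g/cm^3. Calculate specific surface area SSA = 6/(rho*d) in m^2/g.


SSA = 6 / (4.6 * 41.7) = 0.031 m^2/g

0.031


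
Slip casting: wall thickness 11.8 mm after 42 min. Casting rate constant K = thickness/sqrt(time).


K = 11.8 / sqrt(42) = 11.8 / 6.4807 = 1.821 mm/min^0.5

1.821


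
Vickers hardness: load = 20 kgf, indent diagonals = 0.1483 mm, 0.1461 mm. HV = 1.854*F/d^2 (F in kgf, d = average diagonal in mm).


d_avg = (0.1483+0.1461)/2 = 0.1472 mm
HV = 1.854*20/0.1472^2 = 1711

1711


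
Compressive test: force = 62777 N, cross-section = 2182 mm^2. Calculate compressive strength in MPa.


CS = 62777 / 2182 = 28.8 MPa

28.8


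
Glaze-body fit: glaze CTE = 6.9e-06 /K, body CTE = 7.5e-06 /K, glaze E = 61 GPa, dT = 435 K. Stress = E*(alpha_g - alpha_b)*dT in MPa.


Stress = 61*1000*(6.9e-06 - 7.5e-06)*435 = -15.9 MPa

-15.9


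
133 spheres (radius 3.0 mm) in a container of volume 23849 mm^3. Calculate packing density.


V_sphere = 4/3*pi*3.0^3 = 113.0973 mm^3
Total V = 133*113.0973 = 15041.9409 mm^3
PD = 15041.9409 / 23849 = 0.631

0.631


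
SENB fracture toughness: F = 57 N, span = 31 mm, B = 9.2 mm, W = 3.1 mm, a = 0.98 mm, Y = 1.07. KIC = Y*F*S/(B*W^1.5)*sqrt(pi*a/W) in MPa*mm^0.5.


KIC = 1.07*57*31/(9.2*3.1^1.5)*sqrt(pi*0.98/3.1) = 37.52

37.52


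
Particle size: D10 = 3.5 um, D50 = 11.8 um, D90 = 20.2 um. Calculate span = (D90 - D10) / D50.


Span = (20.2 - 3.5) / 11.8 = 16.7 / 11.8 = 1.415

1.415


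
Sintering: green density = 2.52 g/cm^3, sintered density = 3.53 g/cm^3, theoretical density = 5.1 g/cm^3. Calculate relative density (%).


Relative = 3.53 / 5.1 * 100 = 69.2%

69.2


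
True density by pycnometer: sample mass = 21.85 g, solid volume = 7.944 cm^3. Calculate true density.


TD = 21.85 / 7.944 = 2.751 g/cm^3

2.751


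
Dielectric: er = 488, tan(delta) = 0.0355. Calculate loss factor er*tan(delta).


Loss = 488 * 0.0355 = 17.324

17.324


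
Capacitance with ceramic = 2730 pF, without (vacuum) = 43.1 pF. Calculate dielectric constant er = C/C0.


er = 2730 / 43.1 = 63.34

63.34


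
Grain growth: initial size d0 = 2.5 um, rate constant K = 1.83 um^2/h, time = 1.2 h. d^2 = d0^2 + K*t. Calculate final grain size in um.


d^2 = 2.5^2 + 1.83*1.2 = 8.446
d = sqrt(8.446) = 2.91 um

2.91


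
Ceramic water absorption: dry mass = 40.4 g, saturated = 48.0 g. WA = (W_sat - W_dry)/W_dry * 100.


WA = (48.0 - 40.4) / 40.4 * 100 = 18.81%

18.81


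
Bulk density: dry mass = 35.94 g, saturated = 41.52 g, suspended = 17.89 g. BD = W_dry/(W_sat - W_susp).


BD = 35.94 / (41.52 - 17.89) = 35.94 / 23.63 = 1.521 g/cm^3

1.521


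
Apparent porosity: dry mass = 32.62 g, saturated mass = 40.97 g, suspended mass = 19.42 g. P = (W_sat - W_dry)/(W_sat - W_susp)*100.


P = (40.97 - 32.62) / (40.97 - 19.42) * 100 = 8.35 / 21.55 * 100 = 38.7%

38.7


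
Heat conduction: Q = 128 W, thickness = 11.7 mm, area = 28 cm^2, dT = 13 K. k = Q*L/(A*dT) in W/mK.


k = 128*11.7/1000/(28/10000*13) = 41.14 W/mK

41.14


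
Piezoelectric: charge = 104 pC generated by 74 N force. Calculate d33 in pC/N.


d33 = 104 / 74 = 1.4 pC/N

1.4


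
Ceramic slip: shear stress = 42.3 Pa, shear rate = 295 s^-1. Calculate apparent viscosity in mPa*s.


eta = tau/gamma * 1000 = 42.3/295 * 1000 = 143.4 mPa*s

143.4


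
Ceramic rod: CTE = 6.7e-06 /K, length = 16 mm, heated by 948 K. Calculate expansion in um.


dL = 6.7e-06 * 16 * 948 * 1000 = 101.626 um

101.626


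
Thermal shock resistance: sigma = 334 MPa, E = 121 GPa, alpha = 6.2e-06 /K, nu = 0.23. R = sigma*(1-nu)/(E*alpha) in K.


R = 334*(1-0.23)/(121*1000*6.2e-06) = 343 K

343


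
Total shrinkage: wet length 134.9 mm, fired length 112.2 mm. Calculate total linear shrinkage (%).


TS = (134.9 - 112.2) / 134.9 * 100 = 16.83%

16.83


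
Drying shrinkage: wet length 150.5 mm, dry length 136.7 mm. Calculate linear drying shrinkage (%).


DS = (150.5 - 136.7) / 150.5 * 100 = 9.17%

9.17


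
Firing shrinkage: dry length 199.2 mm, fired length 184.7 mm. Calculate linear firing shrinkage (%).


FS = (199.2 - 184.7) / 199.2 * 100 = 7.28%

7.28


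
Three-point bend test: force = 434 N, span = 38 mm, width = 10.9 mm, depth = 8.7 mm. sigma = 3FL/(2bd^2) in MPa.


sigma = 3*434*38/(2*10.9*8.7^2) = 30.0 MPa

30.0


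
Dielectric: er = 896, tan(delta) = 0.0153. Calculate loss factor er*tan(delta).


Loss = 896 * 0.0153 = 13.709

13.709


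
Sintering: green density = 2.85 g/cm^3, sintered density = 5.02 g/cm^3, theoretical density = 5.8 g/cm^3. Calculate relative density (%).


Relative = 5.02 / 5.8 * 100 = 86.6%

86.6


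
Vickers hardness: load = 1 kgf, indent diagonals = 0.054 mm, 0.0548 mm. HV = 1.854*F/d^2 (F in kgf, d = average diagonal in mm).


d_avg = (0.054+0.0548)/2 = 0.0544 mm
HV = 1.854*1/0.0544^2 = 626

626


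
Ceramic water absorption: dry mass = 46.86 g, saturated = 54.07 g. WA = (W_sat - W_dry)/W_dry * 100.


WA = (54.07 - 46.86) / 46.86 * 100 = 15.39%

15.39


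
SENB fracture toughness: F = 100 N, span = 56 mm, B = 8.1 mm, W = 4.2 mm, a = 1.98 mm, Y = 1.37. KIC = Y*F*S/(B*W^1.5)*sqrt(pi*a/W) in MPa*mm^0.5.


KIC = 1.37*100*56/(8.1*4.2^1.5)*sqrt(pi*1.98/4.2) = 133.92

133.92


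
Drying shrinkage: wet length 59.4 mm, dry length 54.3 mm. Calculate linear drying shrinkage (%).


DS = (59.4 - 54.3) / 59.4 * 100 = 8.59%

8.59


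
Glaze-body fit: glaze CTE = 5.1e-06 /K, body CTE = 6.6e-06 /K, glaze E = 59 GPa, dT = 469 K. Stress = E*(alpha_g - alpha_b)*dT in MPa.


Stress = 59*1000*(5.1e-06 - 6.6e-06)*469 = -41.5 MPa

-41.5


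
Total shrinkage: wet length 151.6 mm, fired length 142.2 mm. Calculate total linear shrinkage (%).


TS = (151.6 - 142.2) / 151.6 * 100 = 6.2%

6.2


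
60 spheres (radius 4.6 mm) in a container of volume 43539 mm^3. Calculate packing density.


V_sphere = 4/3*pi*4.6^3 = 407.7201 mm^3
Total V = 60*407.7201 = 24463.206 mm^3
PD = 24463.206 / 43539 = 0.562

0.562


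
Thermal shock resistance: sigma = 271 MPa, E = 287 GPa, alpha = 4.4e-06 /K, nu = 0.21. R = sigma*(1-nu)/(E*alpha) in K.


R = 271*(1-0.21)/(287*1000*4.4e-06) = 170 K

170


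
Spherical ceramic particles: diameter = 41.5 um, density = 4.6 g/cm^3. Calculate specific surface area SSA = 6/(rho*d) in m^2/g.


SSA = 6 / (4.6 * 41.5) = 0.031 m^2/g

0.031


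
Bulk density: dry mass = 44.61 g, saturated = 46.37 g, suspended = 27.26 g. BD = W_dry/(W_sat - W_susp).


BD = 44.61 / (46.37 - 27.26) = 44.61 / 19.11 = 2.334 g/cm^3

2.334


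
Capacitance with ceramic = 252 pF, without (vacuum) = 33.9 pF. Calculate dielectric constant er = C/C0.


er = 252 / 33.9 = 7.43

7.43


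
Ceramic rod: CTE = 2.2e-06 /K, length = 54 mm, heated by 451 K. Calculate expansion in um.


dL = 2.2e-06 * 54 * 451 * 1000 = 53.579 um

53.579


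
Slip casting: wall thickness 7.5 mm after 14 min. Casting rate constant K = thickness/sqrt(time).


K = 7.5 / sqrt(14) = 7.5 / 3.7417 = 2.004 mm/min^0.5

2.004


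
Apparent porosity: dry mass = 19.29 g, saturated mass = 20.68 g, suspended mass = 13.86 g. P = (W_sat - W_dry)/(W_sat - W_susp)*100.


P = (20.68 - 19.29) / (20.68 - 13.86) * 100 = 1.39 / 6.82 * 100 = 20.4%

20.4


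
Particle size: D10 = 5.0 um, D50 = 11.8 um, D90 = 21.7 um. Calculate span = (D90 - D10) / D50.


Span = (21.7 - 5.0) / 11.8 = 16.7 / 11.8 = 1.415

1.415


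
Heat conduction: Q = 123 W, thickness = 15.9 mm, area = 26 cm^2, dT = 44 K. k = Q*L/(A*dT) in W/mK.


k = 123*15.9/1000/(26/10000*44) = 17.1 W/mK

17.1


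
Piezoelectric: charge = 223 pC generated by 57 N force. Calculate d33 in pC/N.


d33 = 223 / 57 = 3.9 pC/N

3.9


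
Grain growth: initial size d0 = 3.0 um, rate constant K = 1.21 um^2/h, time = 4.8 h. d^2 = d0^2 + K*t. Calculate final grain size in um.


d^2 = 3.0^2 + 1.21*4.8 = 14.808
d = sqrt(14.808) = 3.85 um

3.85


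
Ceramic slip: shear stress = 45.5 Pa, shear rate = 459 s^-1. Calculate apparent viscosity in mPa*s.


eta = tau/gamma * 1000 = 45.5/459 * 1000 = 99.1 mPa*s

99.1


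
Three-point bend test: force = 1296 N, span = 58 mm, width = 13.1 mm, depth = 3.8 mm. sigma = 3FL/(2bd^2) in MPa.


sigma = 3*1296*58/(2*13.1*3.8^2) = 596.1 MPa

596.1


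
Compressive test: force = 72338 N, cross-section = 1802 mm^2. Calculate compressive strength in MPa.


CS = 72338 / 1802 = 40.1 MPa

40.1


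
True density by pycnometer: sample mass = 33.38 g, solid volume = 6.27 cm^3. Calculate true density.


TD = 33.38 / 6.27 = 5.324 g/cm^3

5.324


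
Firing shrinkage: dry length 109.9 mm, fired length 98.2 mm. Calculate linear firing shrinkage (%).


FS = (109.9 - 98.2) / 109.9 * 100 = 10.65%

10.65


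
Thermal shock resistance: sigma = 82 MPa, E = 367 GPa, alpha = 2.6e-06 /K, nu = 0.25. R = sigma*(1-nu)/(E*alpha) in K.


R = 82*(1-0.25)/(367*1000*2.6e-06) = 64 K

64


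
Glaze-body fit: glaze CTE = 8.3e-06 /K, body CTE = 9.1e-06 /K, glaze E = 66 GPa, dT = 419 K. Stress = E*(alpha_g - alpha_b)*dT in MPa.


Stress = 66*1000*(8.3e-06 - 9.1e-06)*419 = -22.1 MPa

-22.1


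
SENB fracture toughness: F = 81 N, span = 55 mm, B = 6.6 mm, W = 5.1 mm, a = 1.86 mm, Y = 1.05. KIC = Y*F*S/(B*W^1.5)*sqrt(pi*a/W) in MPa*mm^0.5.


KIC = 1.05*81*55/(6.6*5.1^1.5)*sqrt(pi*1.86/5.1) = 65.87

65.87


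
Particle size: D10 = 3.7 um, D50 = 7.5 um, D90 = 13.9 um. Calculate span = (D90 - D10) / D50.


Span = (13.9 - 3.7) / 7.5 = 10.2 / 7.5 = 1.36

1.36


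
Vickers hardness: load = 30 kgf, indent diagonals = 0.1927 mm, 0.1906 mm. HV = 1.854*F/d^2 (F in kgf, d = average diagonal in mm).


d_avg = (0.1927+0.1906)/2 = 0.19165 mm
HV = 1.854*30/0.19165^2 = 1514

1514


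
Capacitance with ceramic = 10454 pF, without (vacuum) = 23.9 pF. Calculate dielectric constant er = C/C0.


er = 10454 / 23.9 = 437.41

437.41


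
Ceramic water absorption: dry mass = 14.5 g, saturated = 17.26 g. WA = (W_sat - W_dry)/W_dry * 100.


WA = (17.26 - 14.5) / 14.5 * 100 = 19.03%

19.03


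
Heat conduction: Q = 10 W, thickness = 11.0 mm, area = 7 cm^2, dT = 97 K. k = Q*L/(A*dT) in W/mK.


k = 10*11.0/1000/(7/10000*97) = 1.62 W/mK

1.62


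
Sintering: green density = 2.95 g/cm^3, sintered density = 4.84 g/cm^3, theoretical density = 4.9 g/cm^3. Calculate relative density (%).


Relative = 4.84 / 4.9 * 100 = 98.8%

98.8


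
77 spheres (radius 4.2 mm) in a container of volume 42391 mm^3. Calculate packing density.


V_sphere = 4/3*pi*4.2^3 = 310.3391 mm^3
Total V = 77*310.3391 = 23896.1107 mm^3
PD = 23896.1107 / 42391 = 0.564

0.564


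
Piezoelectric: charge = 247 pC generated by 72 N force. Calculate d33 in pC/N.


d33 = 247 / 72 = 3.4 pC/N

3.4


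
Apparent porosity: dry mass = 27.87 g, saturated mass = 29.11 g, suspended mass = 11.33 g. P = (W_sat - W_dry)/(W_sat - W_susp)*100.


P = (29.11 - 27.87) / (29.11 - 11.33) * 100 = 1.24 / 17.78 * 100 = 7.0%

7.0


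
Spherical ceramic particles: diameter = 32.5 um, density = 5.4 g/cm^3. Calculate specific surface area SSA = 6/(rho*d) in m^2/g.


SSA = 6 / (5.4 * 32.5) = 0.034 m^2/g

0.034


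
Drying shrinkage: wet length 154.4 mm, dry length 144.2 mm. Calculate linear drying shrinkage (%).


DS = (154.4 - 144.2) / 154.4 * 100 = 6.61%

6.61


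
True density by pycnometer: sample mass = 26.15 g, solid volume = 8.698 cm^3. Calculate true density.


TD = 26.15 / 8.698 = 3.006 g/cm^3

3.006


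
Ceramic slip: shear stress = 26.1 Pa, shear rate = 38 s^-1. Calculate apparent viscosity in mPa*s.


eta = tau/gamma * 1000 = 26.1/38 * 1000 = 686.8 mPa*s

686.8


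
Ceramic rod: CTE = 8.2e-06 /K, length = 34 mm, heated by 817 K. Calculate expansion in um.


dL = 8.2e-06 * 34 * 817 * 1000 = 227.78 um

227.78


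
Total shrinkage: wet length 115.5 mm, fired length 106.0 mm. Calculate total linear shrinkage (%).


TS = (115.5 - 106.0) / 115.5 * 100 = 8.23%

8.23


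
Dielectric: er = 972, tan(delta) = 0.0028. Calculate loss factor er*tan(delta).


Loss = 972 * 0.0028 = 2.722

2.722


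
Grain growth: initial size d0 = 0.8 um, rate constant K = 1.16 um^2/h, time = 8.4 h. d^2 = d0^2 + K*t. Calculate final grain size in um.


d^2 = 0.8^2 + 1.16*8.4 = 10.384
d = sqrt(10.384) = 3.22 um

3.22


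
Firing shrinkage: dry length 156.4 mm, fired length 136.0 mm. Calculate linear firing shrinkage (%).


FS = (156.4 - 136.0) / 156.4 * 100 = 13.04%

13.04


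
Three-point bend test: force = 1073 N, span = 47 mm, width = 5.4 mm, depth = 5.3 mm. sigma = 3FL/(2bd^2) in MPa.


sigma = 3*1073*47/(2*5.4*5.3^2) = 498.7 MPa

498.7


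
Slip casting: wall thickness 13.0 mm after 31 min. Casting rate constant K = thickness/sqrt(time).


K = 13.0 / sqrt(31) = 13.0 / 5.5678 = 2.335 mm/min^0.5

2.335


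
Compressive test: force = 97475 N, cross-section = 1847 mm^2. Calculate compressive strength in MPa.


CS = 97475 / 1847 = 52.8 MPa

52.8


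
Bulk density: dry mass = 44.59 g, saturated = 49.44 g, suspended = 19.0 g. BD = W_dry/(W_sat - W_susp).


BD = 44.59 / (49.44 - 19.0) = 44.59 / 30.44 = 1.465 g/cm^3

1.465


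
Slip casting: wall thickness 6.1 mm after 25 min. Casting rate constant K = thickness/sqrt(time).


K = 6.1 / sqrt(25) = 6.1 / 5.0 = 1.22 mm/min^0.5

1.22


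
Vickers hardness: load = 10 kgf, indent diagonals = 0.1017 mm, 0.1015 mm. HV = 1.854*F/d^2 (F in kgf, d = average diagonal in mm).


d_avg = (0.1017+0.1015)/2 = 0.1016 mm
HV = 1.854*10/0.1016^2 = 1796

1796


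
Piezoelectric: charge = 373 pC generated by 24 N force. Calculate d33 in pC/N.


d33 = 373 / 24 = 15.5 pC/N

15.5


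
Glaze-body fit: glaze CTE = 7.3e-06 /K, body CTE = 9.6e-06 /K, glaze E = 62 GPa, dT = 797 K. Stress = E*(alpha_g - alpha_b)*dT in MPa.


Stress = 62*1000*(7.3e-06 - 9.6e-06)*797 = -113.7 MPa

-113.7


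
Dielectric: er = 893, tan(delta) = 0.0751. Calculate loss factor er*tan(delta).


Loss = 893 * 0.0751 = 67.064

67.064


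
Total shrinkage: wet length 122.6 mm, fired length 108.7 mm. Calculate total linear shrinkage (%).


TS = (122.6 - 108.7) / 122.6 * 100 = 11.34%

11.34


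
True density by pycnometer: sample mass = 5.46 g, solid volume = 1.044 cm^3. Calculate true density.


TD = 5.46 / 1.044 = 5.23 g/cm^3

5.23


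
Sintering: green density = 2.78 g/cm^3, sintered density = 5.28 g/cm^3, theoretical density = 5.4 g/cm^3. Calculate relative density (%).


Relative = 5.28 / 5.4 * 100 = 97.8%

97.8


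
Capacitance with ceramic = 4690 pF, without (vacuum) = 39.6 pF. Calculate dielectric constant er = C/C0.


er = 4690 / 39.6 = 118.43

118.43


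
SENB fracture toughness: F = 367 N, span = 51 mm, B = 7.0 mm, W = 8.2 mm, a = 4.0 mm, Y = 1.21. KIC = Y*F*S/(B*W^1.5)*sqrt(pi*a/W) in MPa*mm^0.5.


KIC = 1.21*367*51/(7.0*8.2^1.5)*sqrt(pi*4.0/8.2) = 170.57

170.57


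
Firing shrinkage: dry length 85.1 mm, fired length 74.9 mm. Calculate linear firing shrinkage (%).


FS = (85.1 - 74.9) / 85.1 * 100 = 11.99%

11.99


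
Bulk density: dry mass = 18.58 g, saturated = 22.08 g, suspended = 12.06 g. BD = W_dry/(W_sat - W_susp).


BD = 18.58 / (22.08 - 12.06) = 18.58 / 10.02 = 1.854 g/cm^3

1.854


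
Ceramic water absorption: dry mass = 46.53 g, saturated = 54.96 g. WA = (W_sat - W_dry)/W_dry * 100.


WA = (54.96 - 46.53) / 46.53 * 100 = 18.12%

18.12


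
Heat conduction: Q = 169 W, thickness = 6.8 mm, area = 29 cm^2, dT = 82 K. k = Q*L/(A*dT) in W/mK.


k = 169*6.8/1000/(29/10000*82) = 4.83 W/mK

4.83


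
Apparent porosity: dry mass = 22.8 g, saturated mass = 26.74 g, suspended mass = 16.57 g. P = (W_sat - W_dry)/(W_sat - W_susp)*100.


P = (26.74 - 22.8) / (26.74 - 16.57) * 100 = 3.94 / 10.17 * 100 = 38.7%

38.7


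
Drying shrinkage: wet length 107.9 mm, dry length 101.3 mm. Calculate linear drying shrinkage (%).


DS = (107.9 - 101.3) / 107.9 * 100 = 6.12%

6.12


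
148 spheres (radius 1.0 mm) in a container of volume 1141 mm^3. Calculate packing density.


V_sphere = 4/3*pi*1.0^3 = 4.1888 mm^3
Total V = 148*4.1888 = 619.9424 mm^3
PD = 619.9424 / 1141 = 0.543

0.543


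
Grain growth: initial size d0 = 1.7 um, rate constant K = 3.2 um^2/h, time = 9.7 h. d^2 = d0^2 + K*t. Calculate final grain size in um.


d^2 = 1.7^2 + 3.2*9.7 = 33.93
d = sqrt(33.93) = 5.82 um

5.82


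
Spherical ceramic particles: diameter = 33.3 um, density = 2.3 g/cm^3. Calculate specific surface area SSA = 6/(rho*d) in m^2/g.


SSA = 6 / (2.3 * 33.3) = 0.078 m^2/g

0.078


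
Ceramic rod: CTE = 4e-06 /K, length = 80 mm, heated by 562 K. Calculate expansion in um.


dL = 4e-06 * 80 * 562 * 1000 = 179.84 um

179.84


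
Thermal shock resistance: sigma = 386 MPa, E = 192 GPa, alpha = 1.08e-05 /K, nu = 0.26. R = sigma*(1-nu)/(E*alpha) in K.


R = 386*(1-0.26)/(192*1000*1.08e-05) = 138 K

138


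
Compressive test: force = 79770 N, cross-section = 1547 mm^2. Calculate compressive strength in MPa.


CS = 79770 / 1547 = 51.6 MPa

51.6


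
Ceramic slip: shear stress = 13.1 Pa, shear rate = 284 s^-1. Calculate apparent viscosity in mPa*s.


eta = tau/gamma * 1000 = 13.1/284 * 1000 = 46.1 mPa*s

46.1


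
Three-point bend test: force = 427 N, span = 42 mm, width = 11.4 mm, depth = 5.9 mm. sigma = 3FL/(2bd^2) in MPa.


sigma = 3*427*42/(2*11.4*5.9^2) = 67.8 MPa

67.8


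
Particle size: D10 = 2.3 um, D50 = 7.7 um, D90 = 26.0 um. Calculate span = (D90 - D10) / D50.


Span = (26.0 - 2.3) / 7.7 = 23.7 / 7.7 = 3.078

3.078


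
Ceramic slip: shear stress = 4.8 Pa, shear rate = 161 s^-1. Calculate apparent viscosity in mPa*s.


eta = tau/gamma * 1000 = 4.8/161 * 1000 = 29.8 mPa*s

29.8


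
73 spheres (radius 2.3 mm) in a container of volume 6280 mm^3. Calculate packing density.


V_sphere = 4/3*pi*2.3^3 = 50.965 mm^3
Total V = 73*50.965 = 3720.445 mm^3
PD = 3720.445 / 6280 = 0.592

0.592


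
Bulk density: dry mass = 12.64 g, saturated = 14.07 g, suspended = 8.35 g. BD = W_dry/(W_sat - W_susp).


BD = 12.64 / (14.07 - 8.35) = 12.64 / 5.72 = 2.21 g/cm^3

2.21


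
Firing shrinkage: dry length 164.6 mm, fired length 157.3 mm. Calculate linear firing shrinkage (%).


FS = (164.6 - 157.3) / 164.6 * 100 = 4.43%

4.43


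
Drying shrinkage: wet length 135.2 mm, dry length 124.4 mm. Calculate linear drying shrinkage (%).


DS = (135.2 - 124.4) / 135.2 * 100 = 7.99%

7.99


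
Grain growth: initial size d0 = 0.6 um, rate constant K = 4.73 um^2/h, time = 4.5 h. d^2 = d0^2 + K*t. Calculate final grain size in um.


d^2 = 0.6^2 + 4.73*4.5 = 21.645
d = sqrt(21.645) = 4.65 um

4.65


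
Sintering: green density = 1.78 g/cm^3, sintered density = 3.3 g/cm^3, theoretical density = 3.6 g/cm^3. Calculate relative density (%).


Relative = 3.3 / 3.6 * 100 = 91.7%

91.7


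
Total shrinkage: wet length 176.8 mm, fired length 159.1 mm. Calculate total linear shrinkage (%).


TS = (176.8 - 159.1) / 176.8 * 100 = 10.01%

10.01


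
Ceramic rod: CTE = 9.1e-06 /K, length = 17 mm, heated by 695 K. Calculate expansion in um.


dL = 9.1e-06 * 17 * 695 * 1000 = 107.517 um

107.517


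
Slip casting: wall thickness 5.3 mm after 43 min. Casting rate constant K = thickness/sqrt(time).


K = 5.3 / sqrt(43) = 5.3 / 6.5574 = 0.808 mm/min^0.5

0.808


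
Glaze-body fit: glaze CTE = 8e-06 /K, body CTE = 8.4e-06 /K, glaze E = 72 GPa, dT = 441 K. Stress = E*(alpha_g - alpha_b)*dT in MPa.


Stress = 72*1000*(8e-06 - 8.4e-06)*441 = -12.7 MPa

-12.7


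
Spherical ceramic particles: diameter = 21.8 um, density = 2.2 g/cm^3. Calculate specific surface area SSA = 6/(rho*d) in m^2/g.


SSA = 6 / (2.2 * 21.8) = 0.125 m^2/g

0.125


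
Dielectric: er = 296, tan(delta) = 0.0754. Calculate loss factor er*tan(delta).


Loss = 296 * 0.0754 = 22.318

22.318


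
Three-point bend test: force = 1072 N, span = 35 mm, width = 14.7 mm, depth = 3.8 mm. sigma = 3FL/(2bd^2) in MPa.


sigma = 3*1072*35/(2*14.7*3.8^2) = 265.1 MPa

265.1


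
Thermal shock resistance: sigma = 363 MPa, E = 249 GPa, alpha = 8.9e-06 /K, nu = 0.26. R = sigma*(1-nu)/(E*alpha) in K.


R = 363*(1-0.26)/(249*1000*8.9e-06) = 121 K

121


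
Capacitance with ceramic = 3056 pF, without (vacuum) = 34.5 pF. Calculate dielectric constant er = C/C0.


er = 3056 / 34.5 = 88.58

88.58


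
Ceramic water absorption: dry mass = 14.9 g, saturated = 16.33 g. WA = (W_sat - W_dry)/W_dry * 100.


WA = (16.33 - 14.9) / 14.9 * 100 = 9.6%

9.6


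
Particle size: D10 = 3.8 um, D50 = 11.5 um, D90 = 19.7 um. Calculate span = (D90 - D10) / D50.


Span = (19.7 - 3.8) / 11.5 = 15.9 / 11.5 = 1.383

1.383


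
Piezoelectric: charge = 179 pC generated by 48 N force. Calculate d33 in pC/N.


d33 = 179 / 48 = 3.7 pC/N

3.7


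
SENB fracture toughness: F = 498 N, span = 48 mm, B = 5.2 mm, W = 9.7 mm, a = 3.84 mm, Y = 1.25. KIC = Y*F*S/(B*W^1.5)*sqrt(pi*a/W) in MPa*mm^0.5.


KIC = 1.25*498*48/(5.2*9.7^1.5)*sqrt(pi*3.84/9.7) = 212.12

212.12


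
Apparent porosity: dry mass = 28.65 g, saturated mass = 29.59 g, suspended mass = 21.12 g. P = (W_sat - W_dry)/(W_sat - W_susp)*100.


P = (29.59 - 28.65) / (29.59 - 21.12) * 100 = 0.94 / 8.47 * 100 = 11.1%

11.1


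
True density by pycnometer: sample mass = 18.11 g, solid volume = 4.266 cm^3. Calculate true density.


TD = 18.11 / 4.266 = 4.245 g/cm^3

4.245


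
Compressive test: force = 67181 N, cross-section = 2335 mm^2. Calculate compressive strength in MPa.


CS = 67181 / 2335 = 28.8 MPa

28.8


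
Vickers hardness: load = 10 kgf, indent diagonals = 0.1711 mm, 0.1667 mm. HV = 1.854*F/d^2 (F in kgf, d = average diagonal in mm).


d_avg = (0.1711+0.1667)/2 = 0.1689 mm
HV = 1.854*10/0.1689^2 = 650

650


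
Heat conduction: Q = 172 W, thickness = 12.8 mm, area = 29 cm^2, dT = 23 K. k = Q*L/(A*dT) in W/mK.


k = 172*12.8/1000/(29/10000*23) = 33.01 W/mK

33.01


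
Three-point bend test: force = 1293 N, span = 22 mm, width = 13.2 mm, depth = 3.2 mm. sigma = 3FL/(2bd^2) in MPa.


sigma = 3*1293*22/(2*13.2*3.2^2) = 315.7 MPa

315.7


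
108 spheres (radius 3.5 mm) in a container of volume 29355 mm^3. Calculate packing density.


V_sphere = 4/3*pi*3.5^3 = 179.5944 mm^3
Total V = 108*179.5944 = 19396.1952 mm^3
PD = 19396.1952 / 29355 = 0.661

0.661


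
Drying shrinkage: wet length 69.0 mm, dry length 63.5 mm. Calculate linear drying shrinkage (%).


DS = (69.0 - 63.5) / 69.0 * 100 = 7.97%

7.97


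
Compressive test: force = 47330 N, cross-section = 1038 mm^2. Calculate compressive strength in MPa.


CS = 47330 / 1038 = 45.6 MPa

45.6


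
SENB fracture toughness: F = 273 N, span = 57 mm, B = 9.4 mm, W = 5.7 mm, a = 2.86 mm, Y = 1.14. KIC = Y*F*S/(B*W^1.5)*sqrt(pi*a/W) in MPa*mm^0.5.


KIC = 1.14*273*57/(9.4*5.7^1.5)*sqrt(pi*2.86/5.7) = 174.11

174.11


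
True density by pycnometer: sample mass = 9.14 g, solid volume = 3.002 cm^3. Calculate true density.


TD = 9.14 / 3.002 = 3.045 g/cm^3

3.045


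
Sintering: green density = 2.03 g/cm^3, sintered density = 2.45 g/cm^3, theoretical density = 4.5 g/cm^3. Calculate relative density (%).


Relative = 2.45 / 4.5 * 100 = 54.4%

54.4


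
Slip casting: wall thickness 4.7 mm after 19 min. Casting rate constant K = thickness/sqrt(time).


K = 4.7 / sqrt(19) = 4.7 / 4.3589 = 1.078 mm/min^0.5

1.078


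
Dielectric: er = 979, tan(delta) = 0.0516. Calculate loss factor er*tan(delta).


Loss = 979 * 0.0516 = 50.516

50.516


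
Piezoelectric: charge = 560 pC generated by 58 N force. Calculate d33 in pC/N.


d33 = 560 / 58 = 9.7 pC/N

9.7


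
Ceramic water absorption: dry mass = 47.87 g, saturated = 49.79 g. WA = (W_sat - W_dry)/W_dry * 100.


WA = (49.79 - 47.87) / 47.87 * 100 = 4.01%

4.01


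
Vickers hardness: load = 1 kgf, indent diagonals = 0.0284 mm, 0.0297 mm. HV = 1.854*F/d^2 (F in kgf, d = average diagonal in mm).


d_avg = (0.0284+0.0297)/2 = 0.02905 mm
HV = 1.854*1/0.02905^2 = 2197

2197


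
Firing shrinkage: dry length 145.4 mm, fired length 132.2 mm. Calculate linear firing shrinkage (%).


FS = (145.4 - 132.2) / 145.4 * 100 = 9.08%

9.08


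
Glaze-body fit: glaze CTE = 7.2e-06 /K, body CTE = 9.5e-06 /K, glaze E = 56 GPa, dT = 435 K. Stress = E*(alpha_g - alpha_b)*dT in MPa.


Stress = 56*1000*(7.2e-06 - 9.5e-06)*435 = -56.0 MPa

-56.0


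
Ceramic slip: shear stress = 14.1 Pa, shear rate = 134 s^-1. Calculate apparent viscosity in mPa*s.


eta = tau/gamma * 1000 = 14.1/134 * 1000 = 105.2 mPa*s

105.2


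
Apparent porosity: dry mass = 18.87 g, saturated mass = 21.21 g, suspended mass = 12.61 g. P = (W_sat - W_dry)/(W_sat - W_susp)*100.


P = (21.21 - 18.87) / (21.21 - 12.61) * 100 = 2.34 / 8.6 * 100 = 27.2%

27.2


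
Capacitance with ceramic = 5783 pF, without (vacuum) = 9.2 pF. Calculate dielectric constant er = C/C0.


er = 5783 / 9.2 = 628.59

628.59


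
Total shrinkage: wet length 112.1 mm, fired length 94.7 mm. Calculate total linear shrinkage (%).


TS = (112.1 - 94.7) / 112.1 * 100 = 15.52%

15.52


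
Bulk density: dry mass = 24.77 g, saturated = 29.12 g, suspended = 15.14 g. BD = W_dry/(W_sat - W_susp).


BD = 24.77 / (29.12 - 15.14) = 24.77 / 13.98 = 1.772 g/cm^3

1.772


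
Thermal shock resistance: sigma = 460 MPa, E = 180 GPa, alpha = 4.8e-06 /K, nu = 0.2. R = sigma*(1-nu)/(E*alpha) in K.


R = 460*(1-0.2)/(180*1000*4.8e-06) = 426 K

426


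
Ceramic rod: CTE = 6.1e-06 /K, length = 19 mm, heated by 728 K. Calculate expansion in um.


dL = 6.1e-06 * 19 * 728 * 1000 = 84.375 um

84.375


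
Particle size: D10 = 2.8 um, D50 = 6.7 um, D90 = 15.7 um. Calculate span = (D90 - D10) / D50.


Span = (15.7 - 2.8) / 6.7 = 12.9 / 6.7 = 1.925

1.925


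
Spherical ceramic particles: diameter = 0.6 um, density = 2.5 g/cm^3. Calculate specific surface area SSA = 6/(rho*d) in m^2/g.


SSA = 6 / (2.5 * 0.6) = 4.0 m^2/g

4.0


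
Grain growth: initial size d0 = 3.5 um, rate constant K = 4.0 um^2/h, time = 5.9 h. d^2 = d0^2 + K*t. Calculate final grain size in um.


d^2 = 3.5^2 + 4.0*5.9 = 35.85
d = sqrt(35.85) = 5.99 um

5.99


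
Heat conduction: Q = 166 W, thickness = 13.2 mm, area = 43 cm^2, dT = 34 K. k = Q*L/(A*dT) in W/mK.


k = 166*13.2/1000/(43/10000*34) = 14.99 W/mK

14.99


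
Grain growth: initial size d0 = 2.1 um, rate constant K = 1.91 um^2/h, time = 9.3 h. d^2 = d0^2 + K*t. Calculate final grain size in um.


d^2 = 2.1^2 + 1.91*9.3 = 22.173
d = sqrt(22.173) = 4.71 um

4.71


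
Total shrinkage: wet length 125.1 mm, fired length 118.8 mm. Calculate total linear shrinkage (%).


TS = (125.1 - 118.8) / 125.1 * 100 = 5.04%

5.04


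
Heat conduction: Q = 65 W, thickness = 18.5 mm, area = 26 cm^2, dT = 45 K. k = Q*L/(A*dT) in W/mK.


k = 65*18.5/1000/(26/10000*45) = 10.28 W/mK

10.28


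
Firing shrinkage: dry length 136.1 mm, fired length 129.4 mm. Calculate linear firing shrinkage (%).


FS = (136.1 - 129.4) / 136.1 * 100 = 4.92%

4.92


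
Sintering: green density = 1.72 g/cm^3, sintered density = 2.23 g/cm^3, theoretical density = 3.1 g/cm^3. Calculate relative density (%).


Relative = 2.23 / 3.1 * 100 = 71.9%

71.9


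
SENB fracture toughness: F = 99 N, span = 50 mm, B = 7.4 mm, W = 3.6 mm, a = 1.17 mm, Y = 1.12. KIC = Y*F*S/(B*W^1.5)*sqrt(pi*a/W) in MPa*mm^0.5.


KIC = 1.12*99*50/(7.4*3.6^1.5)*sqrt(pi*1.17/3.6) = 110.83

110.83


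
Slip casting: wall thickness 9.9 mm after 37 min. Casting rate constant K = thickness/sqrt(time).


K = 9.9 / sqrt(37) = 9.9 / 6.0828 = 1.628 mm/min^0.5

1.628


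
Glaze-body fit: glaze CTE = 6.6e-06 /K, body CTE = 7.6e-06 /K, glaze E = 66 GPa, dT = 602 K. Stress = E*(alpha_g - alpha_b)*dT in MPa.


Stress = 66*1000*(6.6e-06 - 7.6e-06)*602 = -39.7 MPa

-39.7


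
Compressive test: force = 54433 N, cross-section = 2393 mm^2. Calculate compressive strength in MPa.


CS = 54433 / 2393 = 22.7 MPa

22.7


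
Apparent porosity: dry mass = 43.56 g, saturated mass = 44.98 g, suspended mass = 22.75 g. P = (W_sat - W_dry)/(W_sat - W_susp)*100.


P = (44.98 - 43.56) / (44.98 - 22.75) * 100 = 1.42 / 22.23 * 100 = 6.4%

6.4


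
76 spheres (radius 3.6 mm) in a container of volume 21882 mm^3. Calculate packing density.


V_sphere = 4/3*pi*3.6^3 = 195.4322 mm^3
Total V = 76*195.4322 = 14852.8472 mm^3
PD = 14852.8472 / 21882 = 0.679

0.679


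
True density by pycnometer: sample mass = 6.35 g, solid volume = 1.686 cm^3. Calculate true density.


TD = 6.35 / 1.686 = 3.766 g/cm^3

3.766


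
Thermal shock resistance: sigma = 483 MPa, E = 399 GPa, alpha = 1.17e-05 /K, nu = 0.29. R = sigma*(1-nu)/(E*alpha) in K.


R = 483*(1-0.29)/(399*1000*1.17e-05) = 73 K

73


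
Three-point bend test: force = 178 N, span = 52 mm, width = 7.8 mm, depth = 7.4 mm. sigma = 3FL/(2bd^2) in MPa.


sigma = 3*178*52/(2*7.8*7.4^2) = 32.5 MPa

32.5


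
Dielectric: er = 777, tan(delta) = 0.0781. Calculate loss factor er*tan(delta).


Loss = 777 * 0.0781 = 60.684

60.684


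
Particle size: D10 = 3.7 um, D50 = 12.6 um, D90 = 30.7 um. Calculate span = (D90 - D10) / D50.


Span = (30.7 - 3.7) / 12.6 = 27.0 / 12.6 = 2.143

2.143


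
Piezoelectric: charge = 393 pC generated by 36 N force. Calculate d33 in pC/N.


d33 = 393 / 36 = 10.9 pC/N

10.9


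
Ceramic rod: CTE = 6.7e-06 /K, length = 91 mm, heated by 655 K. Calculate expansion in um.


dL = 6.7e-06 * 91 * 655 * 1000 = 399.354 um

399.354


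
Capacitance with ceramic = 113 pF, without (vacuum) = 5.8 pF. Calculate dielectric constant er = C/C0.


er = 113 / 5.8 = 19.48

19.48


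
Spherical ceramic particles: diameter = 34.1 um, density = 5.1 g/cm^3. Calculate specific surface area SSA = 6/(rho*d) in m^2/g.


SSA = 6 / (5.1 * 34.1) = 0.035 m^2/g

0.035


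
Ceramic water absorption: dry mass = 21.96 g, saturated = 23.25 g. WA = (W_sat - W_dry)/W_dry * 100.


WA = (23.25 - 21.96) / 21.96 * 100 = 5.87%

5.87


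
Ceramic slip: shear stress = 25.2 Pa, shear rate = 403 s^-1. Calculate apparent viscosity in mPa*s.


eta = tau/gamma * 1000 = 25.2/403 * 1000 = 62.5 mPa*s

62.5


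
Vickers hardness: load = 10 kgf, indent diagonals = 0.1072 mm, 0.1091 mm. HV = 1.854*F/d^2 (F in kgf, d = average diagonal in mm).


d_avg = (0.1072+0.1091)/2 = 0.10815 mm
HV = 1.854*10/0.10815^2 = 1585

1585


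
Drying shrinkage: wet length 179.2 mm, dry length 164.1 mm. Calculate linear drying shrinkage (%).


DS = (179.2 - 164.1) / 179.2 * 100 = 8.43%

8.43


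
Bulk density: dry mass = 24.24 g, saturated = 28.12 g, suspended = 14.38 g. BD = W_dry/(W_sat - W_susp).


BD = 24.24 / (28.12 - 14.38) = 24.24 / 13.74 = 1.764 g/cm^3

1.764


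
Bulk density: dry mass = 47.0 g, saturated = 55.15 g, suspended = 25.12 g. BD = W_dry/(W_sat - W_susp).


BD = 47.0 / (55.15 - 25.12) = 47.0 / 30.03 = 1.565 g/cm^3

1.565


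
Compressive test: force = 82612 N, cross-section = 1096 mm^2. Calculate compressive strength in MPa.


CS = 82612 / 1096 = 75.4 MPa

75.4


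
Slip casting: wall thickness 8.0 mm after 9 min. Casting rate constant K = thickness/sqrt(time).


K = 8.0 / sqrt(9) = 8.0 / 3.0 = 2.667 mm/min^0.5

2.667


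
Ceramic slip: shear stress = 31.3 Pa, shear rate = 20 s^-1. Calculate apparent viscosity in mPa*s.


eta = tau/gamma * 1000 = 31.3/20 * 1000 = 1565.0 mPa*s

1565.0


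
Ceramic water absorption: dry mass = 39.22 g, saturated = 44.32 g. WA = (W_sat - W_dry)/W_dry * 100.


WA = (44.32 - 39.22) / 39.22 * 100 = 13.0%

13.0


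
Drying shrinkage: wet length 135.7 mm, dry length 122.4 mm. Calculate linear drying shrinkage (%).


DS = (135.7 - 122.4) / 135.7 * 100 = 9.8%

9.8


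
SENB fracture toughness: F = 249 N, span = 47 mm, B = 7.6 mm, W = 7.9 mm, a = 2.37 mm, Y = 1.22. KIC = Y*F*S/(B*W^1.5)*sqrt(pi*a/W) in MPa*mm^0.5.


KIC = 1.22*249*47/(7.6*7.9^1.5)*sqrt(pi*2.37/7.9) = 82.14

82.14


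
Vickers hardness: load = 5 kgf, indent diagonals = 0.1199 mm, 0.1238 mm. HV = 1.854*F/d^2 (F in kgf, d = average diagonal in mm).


d_avg = (0.1199+0.1238)/2 = 0.12185 mm
HV = 1.854*5/0.12185^2 = 624

624


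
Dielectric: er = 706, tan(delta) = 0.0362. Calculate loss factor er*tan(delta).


Loss = 706 * 0.0362 = 25.557

25.557


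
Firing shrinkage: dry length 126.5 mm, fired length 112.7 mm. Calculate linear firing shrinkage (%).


FS = (126.5 - 112.7) / 126.5 * 100 = 10.91%

10.91


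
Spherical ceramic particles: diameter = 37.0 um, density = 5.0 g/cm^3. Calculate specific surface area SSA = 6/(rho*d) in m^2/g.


SSA = 6 / (5.0 * 37.0) = 0.032 m^2/g

0.032


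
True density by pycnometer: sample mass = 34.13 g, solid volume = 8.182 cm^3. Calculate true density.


TD = 34.13 / 8.182 = 4.171 g/cm^3

4.171


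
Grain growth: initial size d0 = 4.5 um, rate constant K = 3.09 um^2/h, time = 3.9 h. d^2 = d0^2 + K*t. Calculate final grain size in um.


d^2 = 4.5^2 + 3.09*3.9 = 32.301
d = sqrt(32.301) = 5.68 um

5.68


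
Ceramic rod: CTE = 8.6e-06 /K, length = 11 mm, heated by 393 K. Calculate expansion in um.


dL = 8.6e-06 * 11 * 393 * 1000 = 37.178 um

37.178


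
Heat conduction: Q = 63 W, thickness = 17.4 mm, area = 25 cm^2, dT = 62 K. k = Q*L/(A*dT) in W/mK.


k = 63*17.4/1000/(25/10000*62) = 7.07 W/mK

7.07


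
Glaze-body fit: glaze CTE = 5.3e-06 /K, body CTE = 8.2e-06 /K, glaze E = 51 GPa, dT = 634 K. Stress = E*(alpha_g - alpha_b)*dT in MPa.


Stress = 51*1000*(5.3e-06 - 8.2e-06)*634 = -93.8 MPa

-93.8


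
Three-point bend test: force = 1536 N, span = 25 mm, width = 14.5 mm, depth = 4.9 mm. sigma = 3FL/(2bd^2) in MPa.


sigma = 3*1536*25/(2*14.5*4.9^2) = 165.4 MPa

165.4


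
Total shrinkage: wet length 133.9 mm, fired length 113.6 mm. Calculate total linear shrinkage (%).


TS = (133.9 - 113.6) / 133.9 * 100 = 15.16%

15.16


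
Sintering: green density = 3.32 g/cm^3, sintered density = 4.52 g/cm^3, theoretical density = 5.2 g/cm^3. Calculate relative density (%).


Relative = 4.52 / 5.2 * 100 = 86.9%

86.9


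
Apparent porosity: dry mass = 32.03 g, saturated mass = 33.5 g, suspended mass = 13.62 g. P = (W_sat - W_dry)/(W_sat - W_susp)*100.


P = (33.5 - 32.03) / (33.5 - 13.62) * 100 = 1.47 / 19.88 * 100 = 7.4%

7.4
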